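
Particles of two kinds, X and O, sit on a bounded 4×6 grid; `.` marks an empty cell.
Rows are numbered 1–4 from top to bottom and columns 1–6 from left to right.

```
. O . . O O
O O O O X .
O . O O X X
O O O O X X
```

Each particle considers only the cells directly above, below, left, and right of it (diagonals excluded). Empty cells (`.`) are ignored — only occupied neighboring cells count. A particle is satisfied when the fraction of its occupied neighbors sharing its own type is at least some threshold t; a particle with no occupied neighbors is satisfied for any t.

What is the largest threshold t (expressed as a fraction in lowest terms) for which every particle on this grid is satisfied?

Row 1: (1,2)O 1/1 · (1,5)O 1/2 · (1,6)O 1/1
Row 2: (2,1)O 2/2 · (2,2)O 3/3 · (2,3)O 3/3 · (2,4)O 2/3 · (2,5)X 1/3
Row 3: (3,1)O 2/2 · (3,3)O 3/3 · (3,4)O 3/4 · (3,5)X 3/4 · (3,6)X 2/2
Row 4: (4,1)O 2/2 · (4,2)O 2/2 · (4,3)O 3/3 · (4,4)O 2/3 · (4,5)X 2/3 · (4,6)X 2/2
The smallest same-type fraction is 1/3 at (2,5), which reduces to 1/3. Any threshold above that leaves this particle unsatisfied.

1/3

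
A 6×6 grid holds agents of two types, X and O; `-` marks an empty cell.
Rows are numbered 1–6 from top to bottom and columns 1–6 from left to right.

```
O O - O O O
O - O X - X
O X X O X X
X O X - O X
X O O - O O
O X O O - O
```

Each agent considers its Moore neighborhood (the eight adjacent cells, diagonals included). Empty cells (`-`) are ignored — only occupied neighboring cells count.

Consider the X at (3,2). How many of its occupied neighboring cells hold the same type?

3

Occupied neighbors of (3,2): (2,1)=O, (2,3)=O, (3,1)=O, (3,3)=X, (4,1)=X, (4,2)=O, (4,3)=X.
Same type (X): 3 of 7.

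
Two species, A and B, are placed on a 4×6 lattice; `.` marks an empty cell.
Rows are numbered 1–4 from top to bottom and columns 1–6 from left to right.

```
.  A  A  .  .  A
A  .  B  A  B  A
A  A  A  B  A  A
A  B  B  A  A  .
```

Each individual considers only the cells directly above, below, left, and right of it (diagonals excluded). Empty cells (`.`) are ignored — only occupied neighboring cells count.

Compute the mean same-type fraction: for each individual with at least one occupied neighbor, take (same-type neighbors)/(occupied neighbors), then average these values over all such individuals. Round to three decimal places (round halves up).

0.531

(1,2)A 1/1
(1,3)A 1/2
(1,6)A 1/1
(2,1)A 1/1
(2,3)B 0/3
(2,4)A 0/3
(2,5)B 0/3
(2,6)A 2/3
(3,1)A 3/3
(3,2)A 2/3
(3,3)A 1/4
(3,4)B 0/4
(3,5)A 2/4
(3,6)A 2/2
(4,1)A 1/2
(4,2)B 1/3
(4,3)B 1/3
(4,4)A 1/3
(4,5)A 2/2
Sum over 19 individuals: 1/1 + 1/2 + 1/1 + 1/1 + 0/3 + 0/3 + 0/3 + 2/3 + 3/3 + 2/3 + 1/4 + 0/4 + 2/4 + 2/2 + 1/2 + 1/3 + 1/3 + 1/3 + 2/2 = 121/12; mean = 121/12 ÷ 19 = 121/228 = 0.530701… → 0.531.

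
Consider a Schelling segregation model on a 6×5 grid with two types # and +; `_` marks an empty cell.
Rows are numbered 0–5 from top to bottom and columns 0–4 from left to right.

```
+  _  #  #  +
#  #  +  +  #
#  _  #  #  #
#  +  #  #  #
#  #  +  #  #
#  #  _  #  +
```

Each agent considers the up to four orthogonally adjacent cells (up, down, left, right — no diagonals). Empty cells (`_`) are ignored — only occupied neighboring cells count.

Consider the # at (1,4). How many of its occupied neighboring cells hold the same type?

1

Occupied neighbors of (1,4): (0,4)=+, (2,4)=#, (1,3)=+.
Same type (#): 1 of 3.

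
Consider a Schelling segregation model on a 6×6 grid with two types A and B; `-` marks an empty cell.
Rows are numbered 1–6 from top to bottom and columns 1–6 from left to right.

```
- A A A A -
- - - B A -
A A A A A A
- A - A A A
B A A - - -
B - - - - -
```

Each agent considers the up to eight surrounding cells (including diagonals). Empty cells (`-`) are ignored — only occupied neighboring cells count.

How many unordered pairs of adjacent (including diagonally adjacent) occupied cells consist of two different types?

10

Scan each occupied cell's neighbors to the right and below (and the two forward diagonals) so each pair is counted once.
From row 1: 3 unlike of 8 pairs (running 3/8).
From row 2: 4 unlike of 7 pairs (running 7/15).
From row 3: 0 unlike of 16 pairs (running 7/31).
From row 4: 1 unlike of 6 pairs (running 8/37).
From row 5: 2 unlike of 4 pairs (running 10/41).
Total adjacent occupied pairs: 41; unlike-type pairs: 10.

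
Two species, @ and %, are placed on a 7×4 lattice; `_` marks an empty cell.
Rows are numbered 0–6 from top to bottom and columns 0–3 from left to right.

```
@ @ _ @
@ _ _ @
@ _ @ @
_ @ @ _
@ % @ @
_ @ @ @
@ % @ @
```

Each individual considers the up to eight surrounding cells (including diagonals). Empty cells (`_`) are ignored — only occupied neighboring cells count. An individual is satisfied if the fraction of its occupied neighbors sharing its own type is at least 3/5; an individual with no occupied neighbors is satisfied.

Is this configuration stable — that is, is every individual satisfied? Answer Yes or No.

No

(0,0)@ 2/2 satisfied
(0,1)@ 2/2 satisfied
(0,3)@ 1/1 satisfied
(1,0)@ 3/3 satisfied
(1,3)@ 3/3 satisfied
(2,0)@ 2/2 satisfied
(2,2)@ 4/4 satisfied
(2,3)@ 3/3 satisfied
(3,1)@ 5/6 satisfied
(3,2)@ 5/6 satisfied
(4,0)@ 2/3 satisfied
(4,1)% 0/6 not
(4,2)@ 6/7 satisfied
(4,3)@ 4/4 satisfied
(5,1)@ 5/7 satisfied
(5,2)@ 6/8 satisfied
(5,3)@ 5/5 satisfied
(6,0)@ 1/2 not
(6,1)% 0/4 not
(6,2)@ 4/5 satisfied
(6,3)@ 3/3 satisfied
For instance (4,1) has only 0/6 same-type neighbors, below 3/5.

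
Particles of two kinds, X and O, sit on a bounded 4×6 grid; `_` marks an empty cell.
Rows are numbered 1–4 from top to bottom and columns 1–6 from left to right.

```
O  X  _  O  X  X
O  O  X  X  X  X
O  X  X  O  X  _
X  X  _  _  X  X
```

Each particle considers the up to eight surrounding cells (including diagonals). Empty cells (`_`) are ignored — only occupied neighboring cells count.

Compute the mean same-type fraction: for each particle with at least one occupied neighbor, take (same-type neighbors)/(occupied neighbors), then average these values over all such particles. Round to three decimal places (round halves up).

0.615

Row 1: (1,1)O 2/3 · (1,2)X 1/4 · (1,4)O 0/4 · (1,5)X 4/5 · (1,6)X 3/3
Row 2: (2,1)O 3/5 · (2,2)O 3/7 · (2,3)X 4/7 · (2,4)X 5/7 · (2,5)X 5/7 · (2,6)X 4/4
Row 3: (3,1)O 2/5 · (3,2)X 4/7 · (3,3)X 4/6 · (3,4)O 0/6 · (3,5)X 5/6
Row 4: (4,1)X 2/3 · (4,2)X 3/4 · (4,5)X 2/3 · (4,6)X 2/2
Sum over 20 particles: 2/3 + 1/4 + 0/4 + 4/5 + 3/3 + 3/5 + 3/7 + 4/7 + 5/7 + 5/7 + 4/4 + 2/5 + 4/7 + 4/6 + 0/6 + 5/6 + 2/3 + 3/4 + 2/3 + 2/2 = 123/10; mean = 123/10 ÷ 20 = 123/200 = 0.615 → 0.615.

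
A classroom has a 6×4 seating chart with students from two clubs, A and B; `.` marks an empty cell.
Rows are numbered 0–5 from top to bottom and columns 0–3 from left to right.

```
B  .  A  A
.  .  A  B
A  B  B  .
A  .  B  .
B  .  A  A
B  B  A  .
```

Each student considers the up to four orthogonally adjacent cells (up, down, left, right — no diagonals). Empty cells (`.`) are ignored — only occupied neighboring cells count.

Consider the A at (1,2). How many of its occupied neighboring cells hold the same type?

1

Occupied neighbors of (1,2): (0,2)=A, (2,2)=B, (1,3)=B.
Same type (A): 1 of 3.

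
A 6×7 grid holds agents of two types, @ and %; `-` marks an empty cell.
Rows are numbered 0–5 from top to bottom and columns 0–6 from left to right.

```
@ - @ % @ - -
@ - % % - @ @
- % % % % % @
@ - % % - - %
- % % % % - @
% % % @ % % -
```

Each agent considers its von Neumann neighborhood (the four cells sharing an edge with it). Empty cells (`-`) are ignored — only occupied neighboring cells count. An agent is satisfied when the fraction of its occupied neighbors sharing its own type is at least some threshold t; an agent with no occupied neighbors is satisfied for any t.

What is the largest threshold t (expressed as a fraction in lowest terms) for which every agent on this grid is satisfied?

Row 0: (0,0)@ 1/1 · (0,2)@ 0/2 · (0,3)% 1/3 · (0,4)@ 0/1
Row 1: (1,0)@ 1/1 · (1,2)% 2/3 · (1,3)% 3/3 · (1,5)@ 1/2 · (1,6)@ 2/2
Row 2: (2,1)% 1/1 · (2,2)% 4/4 · (2,3)% 4/4 · (2,4)% 2/2 · (2,5)% 1/3 · (2,6)@ 1/3
Row 3: (3,0)@ — no occupied neighbors · (3,2)% 3/3 · (3,3)% 3/3 · (3,6)% 0/2
Row 4: (4,1)% 2/2 · (4,2)% 4/4 · (4,3)% 3/4 · (4,4)% 2/2 · (4,6)@ 0/1
Row 5: (5,0)% 1/1 · (5,1)% 3/3 · (5,2)% 2/3 · (5,3)@ 0/3 · (5,4)% 2/3 · (5,5)% 1/1
The smallest same-type fraction is 0/2 at (0,2), which reduces to 0/1. Any threshold above that leaves this agent unsatisfied.

0/1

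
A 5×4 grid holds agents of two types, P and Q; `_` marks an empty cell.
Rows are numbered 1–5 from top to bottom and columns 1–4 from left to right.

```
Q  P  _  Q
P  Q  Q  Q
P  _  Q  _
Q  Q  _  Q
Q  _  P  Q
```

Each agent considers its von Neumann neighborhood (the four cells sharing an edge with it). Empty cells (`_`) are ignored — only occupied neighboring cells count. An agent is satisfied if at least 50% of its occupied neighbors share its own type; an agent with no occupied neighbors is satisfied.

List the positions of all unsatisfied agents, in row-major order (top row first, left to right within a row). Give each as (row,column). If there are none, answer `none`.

Row 1: (1,1)Q 0/2 not · (1,2)P 0/2 not · (1,4)Q 1/1 satisfied
Row 2: (2,1)P 1/3 not · (2,2)Q 1/3 not · (2,3)Q 3/3 satisfied · (2,4)Q 2/2 satisfied
Row 3: (3,1)P 1/2 satisfied · (3,3)Q 1/1 satisfied
Row 4: (4,1)Q 2/3 satisfied · (4,2)Q 1/1 satisfied · (4,4)Q 1/1 satisfied
Row 5: (5,1)Q 1/1 satisfied · (5,3)P 0/1 not · (5,4)Q 1/2 satisfied

(1,1), (1,2), (2,1), (2,2), (5,3)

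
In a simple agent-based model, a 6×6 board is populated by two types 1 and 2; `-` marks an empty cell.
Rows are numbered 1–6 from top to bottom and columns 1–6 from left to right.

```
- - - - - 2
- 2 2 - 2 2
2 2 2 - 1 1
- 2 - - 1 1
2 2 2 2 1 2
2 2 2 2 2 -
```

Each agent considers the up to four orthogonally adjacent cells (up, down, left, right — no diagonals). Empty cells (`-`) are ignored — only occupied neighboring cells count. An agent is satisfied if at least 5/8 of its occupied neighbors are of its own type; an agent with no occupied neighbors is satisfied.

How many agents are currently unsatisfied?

Row 1: (1,6)2 1/1 ✓
Row 2: (2,2)2 2/2 ✓ · (2,3)2 2/2 ✓ · (2,5)2 1/2 ✗ · (2,6)2 2/3 ✓
Row 3: (3,1)2 1/1 ✓ · (3,2)2 4/4 ✓ · (3,3)2 2/2 ✓ · (3,5)1 2/3 ✓ · (3,6)1 2/3 ✓
Row 4: (4,2)2 2/2 ✓ · (4,5)1 3/3 ✓ · (4,6)1 2/3 ✓
Row 5: (5,1)2 2/2 ✓ · (5,2)2 4/4 ✓ · (5,3)2 3/3 ✓ · (5,4)2 2/3 ✓ · (5,5)1 1/4 ✗ · (5,6)2 0/2 ✗
Row 6: (6,1)2 2/2 ✓ · (6,2)2 3/3 ✓ · (6,3)2 3/3 ✓ · (6,4)2 3/3 ✓ · (6,5)2 1/2 ✗
Unsatisfied: (2,5), (5,5), (5,6), (6,5) — 4 in total.

4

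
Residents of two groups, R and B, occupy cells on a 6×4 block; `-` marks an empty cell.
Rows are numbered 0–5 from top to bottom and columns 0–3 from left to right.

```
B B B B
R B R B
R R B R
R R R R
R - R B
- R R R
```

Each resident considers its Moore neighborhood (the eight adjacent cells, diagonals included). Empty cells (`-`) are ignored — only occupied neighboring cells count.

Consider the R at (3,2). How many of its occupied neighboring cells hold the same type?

Occupied neighbors of (3,2): (2,1)=R, (2,2)=B, (2,3)=R, (3,1)=R, (3,3)=R, (4,2)=R, (4,3)=B.
Same type (R): 5 of 7.

5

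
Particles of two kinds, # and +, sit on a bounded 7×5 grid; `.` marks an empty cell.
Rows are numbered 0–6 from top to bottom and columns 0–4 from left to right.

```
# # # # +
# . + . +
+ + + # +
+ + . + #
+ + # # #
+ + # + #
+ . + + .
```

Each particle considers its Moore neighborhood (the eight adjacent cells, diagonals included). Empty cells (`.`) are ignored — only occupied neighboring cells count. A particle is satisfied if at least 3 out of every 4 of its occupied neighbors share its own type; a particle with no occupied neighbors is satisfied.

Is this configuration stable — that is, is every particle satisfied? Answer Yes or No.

Row 0: (0,0)# 2/2 ✓ · (0,1)# 3/4 ✓ · (0,2)# 2/3 ✗ · (0,3)# 1/4 ✗ · (0,4)+ 1/2 ✗
Row 1: (1,0)# 2/4 ✗ · (1,2)+ 2/6 ✗ · (1,4)+ 2/4 ✗
Row 2: (2,0)+ 3/4 ✓ · (2,1)+ 5/6 ✓ · (2,2)+ 4/5 ✓ · (2,3)# 1/6 ✗ · (2,4)+ 2/4 ✗
Row 3: (3,0)+ 5/5 ✓ · (3,1)+ 6/7 ✓ · (3,3)+ 2/7 ✗ · (3,4)# 3/5 ✗
Row 4: (4,0)+ 5/5 ✓ · (4,1)+ 5/7 ✗ · (4,2)# 2/7 ✗ · (4,3)# 5/7 ✗ · (4,4)# 3/5 ✗
Row 5: (5,0)+ 4/4 ✓ · (5,1)+ 5/7 ✗ · (5,2)# 2/7 ✗ · (5,3)+ 2/7 ✗ · (5,4)# 2/4 ✗
Row 6: (6,0)+ 2/2 ✓ · (6,2)+ 3/4 ✓ · (6,3)+ 2/4 ✗
For instance (0,2) has only 2/3 same-type neighbors, below 3/4.

No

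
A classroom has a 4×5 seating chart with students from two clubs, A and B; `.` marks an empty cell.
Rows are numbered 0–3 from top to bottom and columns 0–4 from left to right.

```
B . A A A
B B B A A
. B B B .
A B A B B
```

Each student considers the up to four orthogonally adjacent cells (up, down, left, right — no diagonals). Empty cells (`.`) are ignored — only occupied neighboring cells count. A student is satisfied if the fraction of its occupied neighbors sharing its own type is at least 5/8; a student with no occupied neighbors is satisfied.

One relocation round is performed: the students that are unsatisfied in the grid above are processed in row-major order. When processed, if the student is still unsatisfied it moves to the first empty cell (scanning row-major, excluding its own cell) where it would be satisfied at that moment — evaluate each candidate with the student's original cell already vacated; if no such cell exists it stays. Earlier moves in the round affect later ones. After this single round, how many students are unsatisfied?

Initially unsatisfied (in order): (0,2), (1,2), (1,3), (3,0), (3,1), (3,2).
  (0,2): no empty cell satisfies it; stays.
  (1,2) → (0,1).
  (1,3): now satisfied by earlier moves; stays.
  (3,0): no empty cell satisfies it; stays.
  (3,1) → (2,0).
  (3,2): no empty cell satisfies it; stays.
Resulting grid:
B B A A A
B B . A A
B B B B .
A . A B B
Unsatisfied now: (0,2), (3,0), (3,2).

3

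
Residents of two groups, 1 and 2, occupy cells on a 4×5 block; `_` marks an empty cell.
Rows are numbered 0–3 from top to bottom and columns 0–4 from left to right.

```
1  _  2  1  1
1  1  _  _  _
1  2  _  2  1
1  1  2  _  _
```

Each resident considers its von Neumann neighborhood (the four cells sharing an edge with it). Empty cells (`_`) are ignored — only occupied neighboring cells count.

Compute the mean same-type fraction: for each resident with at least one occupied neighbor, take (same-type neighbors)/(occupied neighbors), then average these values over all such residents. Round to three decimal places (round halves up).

0.462

Row 0: (0,0)1 1/1 · (0,2)2 0/1 · (0,3)1 1/2 · (0,4)1 1/1
Row 1: (1,0)1 3/3 · (1,1)1 1/2
Row 2: (2,0)1 2/3 · (2,1)2 0/3 · (2,3)2 0/1 · (2,4)1 0/1
Row 3: (3,0)1 2/2 · (3,1)1 1/3 · (3,2)2 0/1
Sum over 13 residents: 1/1 + 0/1 + 1/2 + 1/1 + 3/3 + 1/2 + 2/3 + 0/3 + 0/1 + 0/1 + 2/2 + 1/3 + 0/1 = 6; mean = 6 ÷ 13 = 6/13 = 0.461538… → 0.462.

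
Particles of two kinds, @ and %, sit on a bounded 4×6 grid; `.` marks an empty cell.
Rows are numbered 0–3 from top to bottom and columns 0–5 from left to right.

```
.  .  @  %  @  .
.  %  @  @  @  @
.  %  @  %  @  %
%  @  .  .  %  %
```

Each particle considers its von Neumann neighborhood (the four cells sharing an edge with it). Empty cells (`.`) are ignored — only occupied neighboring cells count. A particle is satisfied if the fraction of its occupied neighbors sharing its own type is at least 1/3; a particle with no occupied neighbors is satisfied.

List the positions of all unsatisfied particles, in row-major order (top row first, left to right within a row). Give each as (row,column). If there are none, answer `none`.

(0,2)@ 1/2 ok
(0,3)% 0/3 unhappy
(0,4)@ 1/2 ok
(1,1)% 1/2 ok
(1,2)@ 3/4 ok
(1,3)@ 2/4 ok
(1,4)@ 4/4 ok
(1,5)@ 1/2 ok
(2,1)% 1/3 ok
(2,2)@ 1/3 ok
(2,3)% 0/3 unhappy
(2,4)@ 1/4 unhappy
(2,5)% 1/3 ok
(3,0)% 0/1 unhappy
(3,1)@ 0/2 unhappy
(3,4)% 1/2 ok
(3,5)% 2/2 ok

(0,3), (2,3), (2,4), (3,0), (3,1)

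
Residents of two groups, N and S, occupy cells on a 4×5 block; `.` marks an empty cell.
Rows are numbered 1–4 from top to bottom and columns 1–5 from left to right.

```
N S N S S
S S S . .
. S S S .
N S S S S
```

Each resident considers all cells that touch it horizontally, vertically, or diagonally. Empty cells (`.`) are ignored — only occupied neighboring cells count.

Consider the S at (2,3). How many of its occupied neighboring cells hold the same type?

6

Occupied neighbors of (2,3): (1,2)=S, (1,3)=N, (1,4)=S, (2,2)=S, (3,2)=S, (3,3)=S, (3,4)=S.
Same type (S): 6 of 7.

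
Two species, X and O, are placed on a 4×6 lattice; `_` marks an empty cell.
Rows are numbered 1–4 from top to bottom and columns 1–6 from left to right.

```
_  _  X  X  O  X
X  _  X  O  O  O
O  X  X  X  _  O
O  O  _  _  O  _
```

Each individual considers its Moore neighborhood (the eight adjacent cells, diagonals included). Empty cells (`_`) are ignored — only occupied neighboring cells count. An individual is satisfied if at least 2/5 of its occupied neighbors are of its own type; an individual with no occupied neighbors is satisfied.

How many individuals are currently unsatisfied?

Row 1: (1,3)X 2/3 ok · (1,4)X 2/5 ok · (1,5)O 3/5 ok · (1,6)X 0/3 unhappy
Row 2: (2,1)X 1/2 ok · (2,3)X 5/6 ok · (2,4)O 2/7 unhappy · (2,5)O 4/7 ok · (2,6)O 3/4 ok
Row 3: (3,1)O 2/4 ok · (3,2)X 3/6 ok · (3,3)X 3/5 ok · (3,4)X 2/5 ok · (3,6)O 3/3 ok
Row 4: (4,1)O 2/3 ok · (4,2)O 2/4 ok · (4,5)O 1/2 ok
Unsatisfied: (1,6), (2,4) — 2 in total.

2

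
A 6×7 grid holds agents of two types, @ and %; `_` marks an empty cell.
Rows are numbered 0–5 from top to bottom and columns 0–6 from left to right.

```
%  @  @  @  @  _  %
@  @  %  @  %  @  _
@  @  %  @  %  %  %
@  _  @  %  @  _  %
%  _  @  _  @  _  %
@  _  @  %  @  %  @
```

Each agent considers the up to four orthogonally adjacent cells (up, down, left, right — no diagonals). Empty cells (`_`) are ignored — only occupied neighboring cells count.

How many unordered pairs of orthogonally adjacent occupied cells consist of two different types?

24

Scan each occupied cell's neighbors to the right and below so each pair is counted once.
Row 0: %(0,0)–@(0,1)≠ %(0,0)–@(1,0)≠ @(0,1)–@(0,2)= @(0,1)–@(1,1)= @(0,2)–@(0,3)= @(0,2)–%(1,2)≠ @(0,3)–@(0,4)= @(0,3)–@(1,3)= @(0,4)–%(1,4)≠  → 4/9 unlike.
Row 1: @(1,0)–@(1,1)= @(1,0)–@(2,0)= @(1,1)–%(1,2)≠ @(1,1)–@(2,1)= %(1,2)–@(1,3)≠ %(1,2)–%(2,2)= @(1,3)–%(1,4)≠ @(1,3)–@(2,3)= %(1,4)–@(1,5)≠ %(1,4)–%(2,4)= @(1,5)–%(2,5)≠  → 5/11 unlike.
Row 2: @(2,0)–@(2,1)= @(2,0)–@(3,0)= @(2,1)–%(2,2)≠ %(2,2)–@(2,3)≠ %(2,2)–@(3,2)≠ @(2,3)–%(2,4)≠ @(2,3)–%(3,3)≠ %(2,4)–%(2,5)= %(2,4)–@(3,4)≠ %(2,5)–%(2,6)= %(2,6)–%(3,6)=  → 6/11 unlike.
Row 3: @(3,0)–%(4,0)≠ @(3,2)–%(3,3)≠ @(3,2)–@(4,2)= %(3,3)–@(3,4)≠ @(3,4)–@(4,4)= %(3,6)–%(4,6)=  → 3/6 unlike.
Row 4: %(4,0)–@(5,0)≠ @(4,2)–@(5,2)= @(4,4)–@(5,4)= %(4,6)–@(5,6)≠  → 2/4 unlike.
Row 5: @(5,2)–%(5,3)≠ %(5,3)–@(5,4)≠ @(5,4)–%(5,5)≠ %(5,5)–@(5,6)≠  → 4/4 unlike.
Total adjacent occupied pairs: 45; unlike-type pairs: 24.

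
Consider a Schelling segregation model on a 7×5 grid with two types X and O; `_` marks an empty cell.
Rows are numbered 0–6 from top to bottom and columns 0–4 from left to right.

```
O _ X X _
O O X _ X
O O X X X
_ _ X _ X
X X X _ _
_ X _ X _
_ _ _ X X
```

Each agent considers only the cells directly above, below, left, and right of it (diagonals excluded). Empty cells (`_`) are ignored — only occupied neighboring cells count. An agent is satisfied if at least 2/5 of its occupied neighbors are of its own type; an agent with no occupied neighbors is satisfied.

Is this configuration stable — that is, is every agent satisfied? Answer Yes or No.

Row 0: (0,0)O 1/1 satisfied · (0,2)X 2/2 satisfied · (0,3)X 1/1 satisfied
Row 1: (1,0)O 3/3 satisfied · (1,1)O 2/3 satisfied · (1,2)X 2/3 satisfied · (1,4)X 1/1 satisfied
Row 2: (2,0)O 2/2 satisfied · (2,1)O 2/3 satisfied · (2,2)X 3/4 satisfied · (2,3)X 2/2 satisfied · (2,4)X 3/3 satisfied
Row 3: (3,2)X 2/2 satisfied · (3,4)X 1/1 satisfied
Row 4: (4,0)X 1/1 satisfied · (4,1)X 3/3 satisfied · (4,2)X 2/2 satisfied
Row 5: (5,1)X 1/1 satisfied · (5,3)X 1/1 satisfied
Row 6: (6,3)X 2/2 satisfied · (6,4)X 1/1 satisfied
All meet the threshold, so the configuration is stable.

Yes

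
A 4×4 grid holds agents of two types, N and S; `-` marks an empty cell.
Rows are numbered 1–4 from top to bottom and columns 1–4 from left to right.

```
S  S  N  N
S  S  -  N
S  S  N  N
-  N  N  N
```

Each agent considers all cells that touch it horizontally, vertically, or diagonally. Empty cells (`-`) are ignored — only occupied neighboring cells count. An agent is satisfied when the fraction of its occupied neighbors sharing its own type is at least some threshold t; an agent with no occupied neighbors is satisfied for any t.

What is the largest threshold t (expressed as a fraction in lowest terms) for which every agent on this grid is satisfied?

1/2

Row 1: (1,1)S 3/3 · (1,2)S 3/4 · (1,3)N 2/4 · (1,4)N 2/2
Row 2: (2,1)S 5/5 · (2,2)S 5/7 · (2,4)N 4/4
Row 3: (3,1)S 3/4 · (3,2)S 3/6 · (3,3)N 5/7 · (3,4)N 4/4
Row 4: (4,2)N 2/4 · (4,3)N 4/5 · (4,4)N 3/3
The smallest same-type fraction is 2/4 at (1,3), which reduces to 1/2. Any threshold above that leaves this agent unsatisfied.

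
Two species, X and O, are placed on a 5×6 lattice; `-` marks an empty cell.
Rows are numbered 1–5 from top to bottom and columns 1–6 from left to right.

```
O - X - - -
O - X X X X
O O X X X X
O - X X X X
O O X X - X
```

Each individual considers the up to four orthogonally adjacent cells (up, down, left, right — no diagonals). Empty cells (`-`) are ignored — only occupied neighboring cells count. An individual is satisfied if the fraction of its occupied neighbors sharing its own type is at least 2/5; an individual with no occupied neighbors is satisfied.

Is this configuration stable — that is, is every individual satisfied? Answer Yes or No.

Row 1: (1,1)O 1/1 ok · (1,3)X 1/1 ok
Row 2: (2,1)O 2/2 ok · (2,3)X 3/3 ok · (2,4)X 3/3 ok · (2,5)X 3/3 ok · (2,6)X 2/2 ok
Row 3: (3,1)O 3/3 ok · (3,2)O 1/2 ok · (3,3)X 3/4 ok · (3,4)X 4/4 ok · (3,5)X 4/4 ok · (3,6)X 3/3 ok
Row 4: (4,1)O 2/2 ok · (4,3)X 3/3 ok · (4,4)X 4/4 ok · (4,5)X 3/3 ok · (4,6)X 3/3 ok
Row 5: (5,1)O 2/2 ok · (5,2)O 1/2 ok · (5,3)X 2/3 ok · (5,4)X 2/2 ok · (5,6)X 1/1 ok
All meet the threshold, so the configuration is stable.

Yes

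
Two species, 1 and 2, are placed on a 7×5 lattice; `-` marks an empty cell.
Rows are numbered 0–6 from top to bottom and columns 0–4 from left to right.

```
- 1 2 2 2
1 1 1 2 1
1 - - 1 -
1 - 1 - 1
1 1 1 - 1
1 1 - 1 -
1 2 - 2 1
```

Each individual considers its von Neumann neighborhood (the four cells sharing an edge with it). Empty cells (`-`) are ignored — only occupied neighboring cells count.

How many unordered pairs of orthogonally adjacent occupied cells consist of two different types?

Scan each occupied cell's neighbors to the right and below so each pair is counted once.
From row 0: 3 unlike of 7 pairs (running 3/7).
From row 1: 3 unlike of 6 pairs (running 6/13).
From row 2: 0 unlike of 1 pairs (running 6/14).
From row 3: 0 unlike of 3 pairs (running 6/17).
From row 4: 0 unlike of 4 pairs (running 6/21).
From row 5: 2 unlike of 4 pairs (running 8/25).
From row 6: 2 unlike of 2 pairs (running 10/27).
Total adjacent occupied pairs: 27; unlike-type pairs: 10.

10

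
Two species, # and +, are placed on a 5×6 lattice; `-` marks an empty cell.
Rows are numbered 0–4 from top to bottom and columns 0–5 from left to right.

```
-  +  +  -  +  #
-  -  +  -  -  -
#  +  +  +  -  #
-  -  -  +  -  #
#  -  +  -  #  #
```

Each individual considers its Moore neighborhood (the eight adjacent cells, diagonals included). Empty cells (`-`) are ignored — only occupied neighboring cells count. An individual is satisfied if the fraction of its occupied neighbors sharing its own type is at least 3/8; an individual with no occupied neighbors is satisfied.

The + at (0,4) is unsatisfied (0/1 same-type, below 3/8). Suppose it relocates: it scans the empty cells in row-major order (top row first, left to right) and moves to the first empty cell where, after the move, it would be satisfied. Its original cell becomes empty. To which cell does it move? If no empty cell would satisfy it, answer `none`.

Vacating (0,4). Empty cells in order:
  (0,0): 1/1 same-type → satisfied — stop here.

(0,0)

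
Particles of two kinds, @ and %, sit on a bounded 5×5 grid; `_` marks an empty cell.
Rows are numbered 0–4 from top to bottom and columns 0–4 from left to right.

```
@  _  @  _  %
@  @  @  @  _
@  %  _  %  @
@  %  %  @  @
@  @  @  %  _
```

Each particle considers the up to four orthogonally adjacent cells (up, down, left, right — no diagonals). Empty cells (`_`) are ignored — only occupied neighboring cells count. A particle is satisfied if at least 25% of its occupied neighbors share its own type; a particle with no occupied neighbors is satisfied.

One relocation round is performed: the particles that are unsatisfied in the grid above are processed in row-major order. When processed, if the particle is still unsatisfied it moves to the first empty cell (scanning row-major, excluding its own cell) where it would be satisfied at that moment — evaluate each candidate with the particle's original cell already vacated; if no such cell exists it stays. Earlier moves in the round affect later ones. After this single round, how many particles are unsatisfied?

0

Initially unsatisfied (in order): (2,3), (4,3).
  (2,3) → (0,3).
  (4,3) → (1,4).
Resulting grid:
@ _ @ % %
@ @ @ @ %
@ % _ _ @
@ % % @ @
@ @ @ _ _
All satisfied now.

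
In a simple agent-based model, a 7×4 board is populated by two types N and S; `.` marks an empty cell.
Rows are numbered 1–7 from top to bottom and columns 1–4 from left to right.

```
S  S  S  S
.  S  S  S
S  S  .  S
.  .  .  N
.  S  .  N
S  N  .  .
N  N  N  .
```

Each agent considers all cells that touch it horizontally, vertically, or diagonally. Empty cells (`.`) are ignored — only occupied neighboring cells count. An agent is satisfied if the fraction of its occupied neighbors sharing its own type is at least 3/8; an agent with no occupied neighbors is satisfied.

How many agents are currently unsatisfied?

1

(1,1)S 2/2 ✓
(1,2)S 4/4 ✓
(1,3)S 5/5 ✓
(1,4)S 3/3 ✓
(2,2)S 6/6 ✓
(2,3)S 7/7 ✓
(2,4)S 4/4 ✓
(3,1)S 2/2 ✓
(3,2)S 3/3 ✓
(3,4)S 2/3 ✓
(4,4)N 1/2 ✓
(5,2)S 1/2 ✓
(5,4)N 1/1 ✓
(6,1)S 1/4 ✗
(6,2)N 3/5 ✓
(7,1)N 2/3 ✓
(7,2)N 3/4 ✓
(7,3)N 2/2 ✓
Unsatisfied: (6,1) — 1 in total.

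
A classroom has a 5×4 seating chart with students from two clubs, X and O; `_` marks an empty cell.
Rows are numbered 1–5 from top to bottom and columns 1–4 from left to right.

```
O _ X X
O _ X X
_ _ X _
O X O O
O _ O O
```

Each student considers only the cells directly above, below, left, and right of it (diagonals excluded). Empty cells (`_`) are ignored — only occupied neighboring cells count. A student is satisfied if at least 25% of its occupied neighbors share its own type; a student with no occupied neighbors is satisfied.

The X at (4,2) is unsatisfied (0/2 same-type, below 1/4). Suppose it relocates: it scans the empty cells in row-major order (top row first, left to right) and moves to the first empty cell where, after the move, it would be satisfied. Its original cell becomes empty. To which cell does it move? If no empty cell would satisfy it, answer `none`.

(1,2)

Vacating (4,2). Empty cells in order:
  (1,2): 1/2 same-type → satisfied — stop here.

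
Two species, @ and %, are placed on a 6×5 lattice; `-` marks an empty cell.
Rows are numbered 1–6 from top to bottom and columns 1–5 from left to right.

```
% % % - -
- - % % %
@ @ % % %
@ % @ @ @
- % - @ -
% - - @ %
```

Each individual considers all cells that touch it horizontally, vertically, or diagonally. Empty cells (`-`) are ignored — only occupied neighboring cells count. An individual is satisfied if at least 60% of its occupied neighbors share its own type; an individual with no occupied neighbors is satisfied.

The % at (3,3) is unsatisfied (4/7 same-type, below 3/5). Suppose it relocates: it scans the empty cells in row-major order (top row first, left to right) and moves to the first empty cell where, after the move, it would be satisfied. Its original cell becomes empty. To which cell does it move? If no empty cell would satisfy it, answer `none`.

(1,4)

Vacating (3,3). Empty cells in order:
  (1,4): 4/4 same-type → satisfied — stop here.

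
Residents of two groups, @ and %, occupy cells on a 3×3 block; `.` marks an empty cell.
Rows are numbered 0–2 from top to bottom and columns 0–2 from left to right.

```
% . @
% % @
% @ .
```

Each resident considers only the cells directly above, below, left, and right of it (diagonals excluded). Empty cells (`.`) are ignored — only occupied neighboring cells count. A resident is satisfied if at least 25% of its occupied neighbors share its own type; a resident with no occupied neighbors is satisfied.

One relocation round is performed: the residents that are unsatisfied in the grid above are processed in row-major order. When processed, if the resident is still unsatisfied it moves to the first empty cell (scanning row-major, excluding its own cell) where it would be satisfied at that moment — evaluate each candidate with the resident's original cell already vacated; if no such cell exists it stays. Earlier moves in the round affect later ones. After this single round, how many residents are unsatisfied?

0

Initially unsatisfied (in order): (2,1).
  (2,1) → (0,1).
Resulting grid:
% @ @
% % @
% . .
All satisfied now.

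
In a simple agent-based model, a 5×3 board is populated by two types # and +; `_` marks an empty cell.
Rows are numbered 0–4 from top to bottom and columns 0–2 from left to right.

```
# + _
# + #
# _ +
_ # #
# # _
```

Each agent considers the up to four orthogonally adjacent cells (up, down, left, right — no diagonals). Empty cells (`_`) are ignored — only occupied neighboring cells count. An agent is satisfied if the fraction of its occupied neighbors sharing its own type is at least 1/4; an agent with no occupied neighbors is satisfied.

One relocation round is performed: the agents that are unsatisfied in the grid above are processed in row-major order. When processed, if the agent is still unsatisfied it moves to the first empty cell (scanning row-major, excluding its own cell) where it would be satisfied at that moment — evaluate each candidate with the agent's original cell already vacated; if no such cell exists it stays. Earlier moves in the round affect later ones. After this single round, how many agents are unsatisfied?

Initially unsatisfied (in order): (1,2), (2,2).
  (1,2) → (2,1).
  (2,2) → (0,2).
Resulting grid:
# + +
# + _
# # _
_ # #
# # _
All satisfied now.

0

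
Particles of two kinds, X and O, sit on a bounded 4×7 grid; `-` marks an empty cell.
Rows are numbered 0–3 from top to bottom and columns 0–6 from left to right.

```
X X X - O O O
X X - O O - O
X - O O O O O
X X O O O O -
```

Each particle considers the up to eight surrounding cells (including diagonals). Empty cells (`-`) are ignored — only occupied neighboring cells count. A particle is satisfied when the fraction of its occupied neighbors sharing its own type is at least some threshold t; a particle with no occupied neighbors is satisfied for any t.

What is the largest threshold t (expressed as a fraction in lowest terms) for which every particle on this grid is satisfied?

1/2

(0,0)X 3/3
(0,1)X 4/4
(0,2)X 2/3
(0,4)O 3/3
(0,5)O 4/4
(0,6)O 2/2
(1,0)X 4/4
(1,1)X 5/6
(1,3)O 5/6
(1,4)O 6/6
(1,6)O 4/4
(2,0)X 4/4
(2,2)O 4/6
(2,3)O 7/7
(2,4)O 7/7
(2,5)O 6/6
(2,6)O 3/3
(3,0)X 2/2
(3,1)X 2/4
(3,2)O 3/4
(3,3)O 5/5
(3,4)O 5/5
(3,5)O 4/4
The smallest same-type fraction is 2/4 at (3,1), which reduces to 1/2. Any threshold above that leaves this particle unsatisfied.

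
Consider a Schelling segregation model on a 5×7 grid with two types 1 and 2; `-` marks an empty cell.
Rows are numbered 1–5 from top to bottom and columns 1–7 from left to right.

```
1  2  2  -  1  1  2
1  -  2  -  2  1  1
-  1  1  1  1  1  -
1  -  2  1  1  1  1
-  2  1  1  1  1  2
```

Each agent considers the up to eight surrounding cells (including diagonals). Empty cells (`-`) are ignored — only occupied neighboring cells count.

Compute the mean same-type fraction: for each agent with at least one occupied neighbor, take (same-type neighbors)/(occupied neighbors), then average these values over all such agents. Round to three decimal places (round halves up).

0.601

Row 1: (1,1)1 1/2 · (1,2)2 2/4 · (1,3)2 2/2 · (1,5)1 2/3 · (1,6)1 3/5 · (1,7)2 0/3
Row 2: (2,1)1 2/3 · (2,3)2 2/5 · (2,5)2 0/6 · (2,6)1 5/7 · (2,7)1 3/4
Row 3: (3,2)1 3/5 · (3,3)1 3/5 · (3,4)1 4/7 · (3,5)1 6/7 · (3,6)1 6/7
Row 4: (4,1)1 1/2 · (4,3)2 1/7 · (4,4)1 7/8 · (4,5)1 8/8 · (4,6)1 6/7 · (4,7)1 3/4
Row 5: (5,2)2 1/3 · (5,3)1 2/4 · (5,4)1 4/5 · (5,5)1 5/5 · (5,6)1 4/5 · (5,7)2 0/3
Sum over 28 agents: 1/2 + 2/4 + 2/2 + 2/3 + 3/5 + 0/3 + 2/3 + 2/5 + 0/6 + 5/7 + 3/4 + 3/5 + 3/5 + 4/7 + 6/7 + 6/7 + 1/2 + 1/7 + 7/8 + 8/8 + 6/7 + 3/4 + 1/3 + 2/4 + 4/5 + 5/5 + 4/5 + 0/3 = 2021/120; mean = 2021/120 ÷ 28 = 2021/3360 = 0.601488… → 0.601.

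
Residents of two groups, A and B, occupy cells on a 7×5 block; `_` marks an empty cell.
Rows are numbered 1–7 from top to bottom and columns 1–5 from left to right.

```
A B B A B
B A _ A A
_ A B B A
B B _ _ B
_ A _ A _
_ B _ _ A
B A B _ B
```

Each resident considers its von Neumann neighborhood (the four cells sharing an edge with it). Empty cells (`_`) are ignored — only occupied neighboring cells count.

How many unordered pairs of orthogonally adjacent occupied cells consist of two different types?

Scan each occupied cell's neighbors to the right and below so each pair is counted once.
From row 1: 6 unlike of 8 pairs (running 6/8).
From row 2: 2 unlike of 5 pairs (running 8/13).
From row 3: 4 unlike of 5 pairs (running 12/18).
From row 4: 1 unlike of 2 pairs (running 13/20).
From row 5: 1 unlike of 1 pairs (running 14/21).
From row 6: 2 unlike of 2 pairs (running 16/23).
From row 7: 2 unlike of 2 pairs (running 18/25).
Total adjacent occupied pairs: 25; unlike-type pairs: 18.

18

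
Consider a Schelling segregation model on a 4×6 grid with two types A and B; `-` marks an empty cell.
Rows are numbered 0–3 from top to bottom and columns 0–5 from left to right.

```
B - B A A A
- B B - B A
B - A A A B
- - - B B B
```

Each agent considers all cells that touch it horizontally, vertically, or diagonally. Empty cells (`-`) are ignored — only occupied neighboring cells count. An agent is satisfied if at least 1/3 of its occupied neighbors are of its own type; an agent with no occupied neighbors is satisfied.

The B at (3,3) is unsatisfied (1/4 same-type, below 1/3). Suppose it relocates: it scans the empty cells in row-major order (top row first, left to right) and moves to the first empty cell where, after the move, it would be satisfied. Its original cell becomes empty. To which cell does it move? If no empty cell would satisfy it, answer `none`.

Vacating (3,3). Empty cells in order:
  (0,1): 4/4 same-type → satisfied — stop here.

(0,1)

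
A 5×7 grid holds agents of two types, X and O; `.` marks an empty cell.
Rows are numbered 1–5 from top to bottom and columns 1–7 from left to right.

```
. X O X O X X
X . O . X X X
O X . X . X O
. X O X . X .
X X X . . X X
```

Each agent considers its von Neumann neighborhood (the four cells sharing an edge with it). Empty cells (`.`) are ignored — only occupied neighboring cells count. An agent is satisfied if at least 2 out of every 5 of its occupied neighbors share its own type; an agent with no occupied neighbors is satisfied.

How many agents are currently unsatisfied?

(1,2)X 0/1 not
(1,3)O 1/3 not
(1,4)X 0/2 not
(1,5)O 0/3 not
(1,6)X 2/3 satisfied
(1,7)X 2/2 satisfied
(2,1)X 0/1 not
(2,3)O 1/1 satisfied
(2,5)X 1/2 satisfied
(2,6)X 4/4 satisfied
(2,7)X 2/3 satisfied
(3,1)O 0/2 not
(3,2)X 1/2 satisfied
(3,4)X 1/1 satisfied
(3,6)X 2/3 satisfied
(3,7)O 0/2 not
(4,2)X 2/3 satisfied
(4,3)O 0/3 not
(4,4)X 1/2 satisfied
(4,6)X 2/2 satisfied
(5,1)X 1/1 satisfied
(5,2)X 3/3 satisfied
(5,3)X 1/2 satisfied
(5,6)X 2/2 satisfied
(5,7)X 1/1 satisfied
Unsatisfied: (1,2), (1,3), (1,4), (1,5), (2,1), (3,1), (3,7), (4,3) — 8 in total.

8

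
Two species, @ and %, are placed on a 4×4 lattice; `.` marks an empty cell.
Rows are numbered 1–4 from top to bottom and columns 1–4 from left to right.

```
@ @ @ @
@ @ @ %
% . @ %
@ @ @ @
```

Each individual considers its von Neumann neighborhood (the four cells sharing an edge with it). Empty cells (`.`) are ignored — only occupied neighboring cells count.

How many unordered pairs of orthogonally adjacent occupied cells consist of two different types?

Scan each occupied cell's neighbors to the right and below so each pair is counted once.
Row 1: @(1,1)–@(1,2)= @(1,1)–@(2,1)= @(1,2)–@(1,3)= @(1,2)–@(2,2)= @(1,3)–@(1,4)= @(1,3)–@(2,3)= @(1,4)–%(2,4)≠  → 1/7 unlike.
Row 2: @(2,1)–@(2,2)= @(2,1)–%(3,1)≠ @(2,2)–@(2,3)= @(2,3)–%(2,4)≠ @(2,3)–@(3,3)= %(2,4)–%(3,4)=  → 2/6 unlike.
Row 3: %(3,1)–@(4,1)≠ @(3,3)–%(3,4)≠ @(3,3)–@(4,3)= %(3,4)–@(4,4)≠  → 3/4 unlike.
Row 4: @(4,1)–@(4,2)= @(4,2)–@(4,3)= @(4,3)–@(4,4)=  → 0/3 unlike.
Total adjacent occupied pairs: 20; unlike-type pairs: 6.

6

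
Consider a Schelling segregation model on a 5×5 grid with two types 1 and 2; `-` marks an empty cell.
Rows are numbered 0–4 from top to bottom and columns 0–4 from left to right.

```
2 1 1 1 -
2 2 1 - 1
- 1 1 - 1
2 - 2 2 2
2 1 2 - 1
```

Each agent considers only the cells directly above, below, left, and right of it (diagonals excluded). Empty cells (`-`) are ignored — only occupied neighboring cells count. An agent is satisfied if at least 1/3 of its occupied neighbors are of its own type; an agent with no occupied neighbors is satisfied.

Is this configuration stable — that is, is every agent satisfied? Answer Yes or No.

No

Row 0: (0,0)2 1/2 ok · (0,1)1 1/3 ok · (0,2)1 3/3 ok · (0,3)1 1/1 ok
Row 1: (1,0)2 2/2 ok · (1,1)2 1/4 unhappy · (1,2)1 2/3 ok · (1,4)1 1/1 ok
Row 2: (2,1)1 1/2 ok · (2,2)1 2/3 ok · (2,4)1 1/2 ok
Row 3: (3,0)2 1/1 ok · (3,2)2 2/3 ok · (3,3)2 2/2 ok · (3,4)2 1/3 ok
Row 4: (4,0)2 1/2 ok · (4,1)1 0/2 unhappy · (4,2)2 1/2 ok · (4,4)1 0/1 unhappy
For instance (1,1) has only 1/4 same-type neighbors, below 1/3.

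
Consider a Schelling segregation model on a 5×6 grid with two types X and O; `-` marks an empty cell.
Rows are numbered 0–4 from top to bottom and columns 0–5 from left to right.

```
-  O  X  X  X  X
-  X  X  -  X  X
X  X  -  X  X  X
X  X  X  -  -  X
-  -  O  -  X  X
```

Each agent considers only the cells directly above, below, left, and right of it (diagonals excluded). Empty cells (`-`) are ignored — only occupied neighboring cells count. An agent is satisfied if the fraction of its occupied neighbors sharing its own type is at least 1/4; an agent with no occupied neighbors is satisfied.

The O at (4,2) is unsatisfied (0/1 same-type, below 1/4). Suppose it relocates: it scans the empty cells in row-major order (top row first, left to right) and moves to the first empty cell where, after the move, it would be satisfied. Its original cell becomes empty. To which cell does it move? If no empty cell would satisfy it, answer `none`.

Vacating (4,2). Empty cells in order:
  (0,0): 1/1 same-type → satisfied — stop here.

(0,0)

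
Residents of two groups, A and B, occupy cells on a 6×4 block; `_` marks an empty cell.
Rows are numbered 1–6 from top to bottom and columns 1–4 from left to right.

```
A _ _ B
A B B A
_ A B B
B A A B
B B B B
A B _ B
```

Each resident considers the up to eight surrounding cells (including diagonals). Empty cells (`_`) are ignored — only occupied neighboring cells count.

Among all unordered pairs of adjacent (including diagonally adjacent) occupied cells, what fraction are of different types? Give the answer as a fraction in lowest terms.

24/49

Scan each occupied cell's neighbors to the right and below (and the two forward diagonals) so each pair is counted once.
Row 1: A(1,1)–A(2,1)= A(1,1)–B(2,2)≠ B(1,4)–A(2,4)≠ B(1,4)–B(2,3)=  → 2/4 unlike.
Row 2: A(2,1)–B(2,2)≠ A(2,1)–A(3,2)= B(2,2)–B(2,3)= B(2,2)–A(3,2)≠ B(2,2)–B(3,3)= B(2,3)–A(2,4)≠ B(2,3)–B(3,3)= B(2,3)–B(3,4)= B(2,3)–A(3,2)≠ A(2,4)–B(3,4)≠ A(2,4)–B(3,3)≠  → 6/11 unlike.
Row 3: A(3,2)–B(3,3)≠ A(3,2)–A(4,2)= A(3,2)–A(4,3)= A(3,2)–B(4,1)≠ B(3,3)–B(3,4)= B(3,3)–A(4,3)≠ B(3,3)–B(4,4)= B(3,3)–A(4,2)≠ B(3,4)–B(4,4)= B(3,4)–A(4,3)≠  → 5/10 unlike.
Row 4: B(4,1)–A(4,2)≠ B(4,1)–B(5,1)= B(4,1)–B(5,2)= A(4,2)–A(4,3)= A(4,2)–B(5,2)≠ A(4,2)–B(5,3)≠ A(4,2)–B(5,1)≠ A(4,3)–B(4,4)≠ A(4,3)–B(5,3)≠ A(4,3)–B(5,4)≠ A(4,3)–B(5,2)≠ B(4,4)–B(5,4)= B(4,4)–B(5,3)=  → 8/13 unlike.
Row 5: B(5,1)–B(5,2)= B(5,1)–A(6,1)≠ B(5,1)–B(6,2)= B(5,2)–B(5,3)= B(5,2)–B(6,2)= B(5,2)–A(6,1)≠ B(5,3)–B(5,4)= B(5,3)–B(6,4)= B(5,3)–B(6,2)= B(5,4)–B(6,4)=  → 2/10 unlike.
Row 6: A(6,1)–B(6,2)≠  → 1/1 unlike.
Total adjacent occupied pairs: 49; unlike-type pairs: 24.
24/49 is already in lowest terms.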